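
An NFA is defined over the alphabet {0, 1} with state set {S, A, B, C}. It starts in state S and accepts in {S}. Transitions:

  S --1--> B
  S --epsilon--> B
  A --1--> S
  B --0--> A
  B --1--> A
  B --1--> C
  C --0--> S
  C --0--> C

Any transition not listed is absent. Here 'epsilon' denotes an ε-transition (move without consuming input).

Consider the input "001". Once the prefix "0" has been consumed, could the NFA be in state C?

Start: ε-closure({S}) = {S, B}.
Read '0': S→∅, B→{A}; now {A}.
State C is not in {A}.

No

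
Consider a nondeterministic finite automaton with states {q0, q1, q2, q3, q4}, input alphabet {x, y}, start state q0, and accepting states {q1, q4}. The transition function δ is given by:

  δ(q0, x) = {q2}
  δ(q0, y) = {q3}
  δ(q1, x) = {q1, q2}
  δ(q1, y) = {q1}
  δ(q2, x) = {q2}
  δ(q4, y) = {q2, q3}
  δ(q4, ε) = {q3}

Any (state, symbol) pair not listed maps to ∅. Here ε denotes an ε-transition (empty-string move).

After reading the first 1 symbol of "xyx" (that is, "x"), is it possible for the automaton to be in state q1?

Start in {q0}.
Read 'x': {q0} → {q2}.
State q1 is not in {q2}.

No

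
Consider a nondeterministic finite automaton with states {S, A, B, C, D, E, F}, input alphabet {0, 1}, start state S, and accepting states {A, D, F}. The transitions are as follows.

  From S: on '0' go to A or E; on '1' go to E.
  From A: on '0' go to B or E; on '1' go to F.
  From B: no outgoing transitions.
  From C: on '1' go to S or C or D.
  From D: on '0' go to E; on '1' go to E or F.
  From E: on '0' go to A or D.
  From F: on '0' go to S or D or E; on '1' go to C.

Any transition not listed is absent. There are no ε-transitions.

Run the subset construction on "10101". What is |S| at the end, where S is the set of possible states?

2

Start in {S}.
Read '1': S→{E}; now {E}.
Read '0': E→{A, D}; now {A, D}.
Read '1': A→{F}, D→{E, F}; now {E, F}.
Read '0': E→{A, D}, F→{S, D, E}; now {S, A, D, E}.
Read '1': S→{E}, A→{F}, D→{E, F}, E→∅; now {E, F}.
That set has 2 states.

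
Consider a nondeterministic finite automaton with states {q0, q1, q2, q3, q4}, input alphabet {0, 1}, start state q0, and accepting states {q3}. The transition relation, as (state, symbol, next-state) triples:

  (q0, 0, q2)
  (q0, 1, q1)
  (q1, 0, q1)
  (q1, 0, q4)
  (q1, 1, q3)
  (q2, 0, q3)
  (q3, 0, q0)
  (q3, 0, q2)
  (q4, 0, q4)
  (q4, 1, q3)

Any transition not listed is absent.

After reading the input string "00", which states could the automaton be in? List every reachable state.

Start in {q0}.
Read '0': {q0} → {q2}.
Read '0': {q2} → {q3}.

{q3}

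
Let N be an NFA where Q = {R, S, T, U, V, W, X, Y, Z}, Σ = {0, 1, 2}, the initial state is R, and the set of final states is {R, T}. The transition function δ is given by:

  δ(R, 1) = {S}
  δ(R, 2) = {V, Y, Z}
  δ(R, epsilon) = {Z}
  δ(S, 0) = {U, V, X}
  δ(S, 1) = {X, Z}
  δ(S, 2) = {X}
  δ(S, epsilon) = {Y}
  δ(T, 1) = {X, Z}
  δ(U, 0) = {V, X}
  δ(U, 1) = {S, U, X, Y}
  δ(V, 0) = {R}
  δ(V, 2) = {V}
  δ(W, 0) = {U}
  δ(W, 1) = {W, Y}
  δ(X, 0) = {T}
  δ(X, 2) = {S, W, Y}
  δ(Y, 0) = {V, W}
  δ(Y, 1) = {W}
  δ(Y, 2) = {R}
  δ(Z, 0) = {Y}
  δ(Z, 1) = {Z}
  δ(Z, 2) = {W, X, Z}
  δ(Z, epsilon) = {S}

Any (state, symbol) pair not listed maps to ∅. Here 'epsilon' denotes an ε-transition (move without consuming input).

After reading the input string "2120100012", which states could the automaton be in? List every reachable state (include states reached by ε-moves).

Start: ε-closure({R}) = {R, S, Y, Z}.
Read '2': R→{V, Y, Z}, S→{X}, Y→{R}, Z→{W, X, Z}; union {R, V, W, X, Y, Z}; ε-closure = {R, S, V, W, X, Y, Z}.
Read '1': R→{S}, S→{X, Z}, V→∅, W→{W, Y}, X→∅, Y→{W}, Z→{Z}; now {S, W, X, Y, Z}.
Read '2': S→{X}, W→∅, X→{S, W, Y}, Y→{R}, Z→{W, X, Z}; now {R, S, W, X, Y, Z}.
Read '0': R→∅, S→{U, V, X}, W→{U}, X→{T}, Y→{V, W}, Z→{Y}; now {T, U, V, W, X, Y}.
Read '1': T→{X, Z}, U→{S, U, X, Y}, V→∅, W→{W, Y}, X→∅, Y→{W}; now {S, U, W, X, Y, Z}.
Read '0': S→{U, V, X}, U→{V, X}, W→{U}, X→{T}, Y→{V, W}, Z→{Y}; now {T, U, V, W, X, Y}.
Read '0': T→∅, U→{V, X}, V→{R}, W→{U}, X→{T}, Y→{V, W}; union {R, T, U, V, W, X}; ε-closure = {R, S, T, U, V, W, X, Y, Z}.
Read '0': R→∅, S→{U, V, X}, T→∅, U→{V, X}, V→{R}, W→{U}, X→{T}, Y→{V, W}, Z→{Y}; union {R, T, U, V, W, X, Y}; ε-closure = {R, S, T, U, V, W, X, Y, Z}.
Read '1': R→{S}, S→{X, Z}, T→{X, Z}, U→{S, U, X, Y}, V→∅, W→{W, Y}, X→∅, Y→{W}, Z→{Z}; now {S, U, W, X, Y, Z}.
Read '2': S→{X}, U→∅, W→∅, X→{S, W, Y}, Y→{R}, Z→{W, X, Z}; now {R, S, W, X, Y, Z}.

{R, S, W, X, Y, Z}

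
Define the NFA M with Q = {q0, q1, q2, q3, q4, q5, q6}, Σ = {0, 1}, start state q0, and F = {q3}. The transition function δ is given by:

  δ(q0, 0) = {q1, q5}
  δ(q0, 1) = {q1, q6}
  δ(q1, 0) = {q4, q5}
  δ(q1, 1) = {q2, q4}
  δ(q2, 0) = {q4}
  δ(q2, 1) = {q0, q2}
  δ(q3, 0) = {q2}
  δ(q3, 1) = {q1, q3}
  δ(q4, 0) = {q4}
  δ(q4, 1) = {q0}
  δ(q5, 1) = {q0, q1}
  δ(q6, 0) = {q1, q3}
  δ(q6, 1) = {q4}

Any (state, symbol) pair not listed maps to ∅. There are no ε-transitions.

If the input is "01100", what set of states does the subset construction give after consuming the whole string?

{q2, q4, q5}

Start in {q0}.
Read '0': {q0} → {q1, q5}.
Read '1': {q1, q5} → {q0, q1, q2, q4}.
Read '1': {q0, q1, q2, q4} → {q0, q1, q2, q4, q6}.
Read '0': {q0, q1, q2, q4, q6} → {q1, q3, q4, q5}.
Read '0': {q1, q3, q4, q5} → {q2, q4, q5}.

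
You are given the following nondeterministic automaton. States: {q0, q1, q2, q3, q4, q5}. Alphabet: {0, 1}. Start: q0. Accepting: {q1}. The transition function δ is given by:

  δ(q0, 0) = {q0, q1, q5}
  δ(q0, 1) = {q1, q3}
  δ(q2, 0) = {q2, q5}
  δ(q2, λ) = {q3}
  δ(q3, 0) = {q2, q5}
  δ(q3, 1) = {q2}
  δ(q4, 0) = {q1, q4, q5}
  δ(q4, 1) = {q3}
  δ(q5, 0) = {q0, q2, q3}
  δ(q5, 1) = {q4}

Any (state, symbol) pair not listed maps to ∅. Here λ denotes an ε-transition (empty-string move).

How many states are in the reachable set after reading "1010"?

5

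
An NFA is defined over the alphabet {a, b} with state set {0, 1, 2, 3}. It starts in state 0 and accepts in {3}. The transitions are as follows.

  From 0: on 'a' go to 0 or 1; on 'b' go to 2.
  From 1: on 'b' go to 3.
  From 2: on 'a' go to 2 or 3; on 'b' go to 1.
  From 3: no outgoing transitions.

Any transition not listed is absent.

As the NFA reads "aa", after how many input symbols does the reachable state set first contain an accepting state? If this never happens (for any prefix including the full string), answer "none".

none

Start in {0}.
Read 'a': {0} → {0, 1}.
Read 'a': {0, 1} → {0, 1}.
No reachable set along the way intersects F.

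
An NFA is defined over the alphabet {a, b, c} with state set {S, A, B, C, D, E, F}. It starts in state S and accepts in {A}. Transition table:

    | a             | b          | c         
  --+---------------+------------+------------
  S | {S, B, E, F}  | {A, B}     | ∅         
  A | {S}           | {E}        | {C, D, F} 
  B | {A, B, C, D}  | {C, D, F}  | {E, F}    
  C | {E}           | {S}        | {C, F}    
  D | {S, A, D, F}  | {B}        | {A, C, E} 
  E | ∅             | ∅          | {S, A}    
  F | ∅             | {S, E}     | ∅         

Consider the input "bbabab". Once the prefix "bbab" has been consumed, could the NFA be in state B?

Yes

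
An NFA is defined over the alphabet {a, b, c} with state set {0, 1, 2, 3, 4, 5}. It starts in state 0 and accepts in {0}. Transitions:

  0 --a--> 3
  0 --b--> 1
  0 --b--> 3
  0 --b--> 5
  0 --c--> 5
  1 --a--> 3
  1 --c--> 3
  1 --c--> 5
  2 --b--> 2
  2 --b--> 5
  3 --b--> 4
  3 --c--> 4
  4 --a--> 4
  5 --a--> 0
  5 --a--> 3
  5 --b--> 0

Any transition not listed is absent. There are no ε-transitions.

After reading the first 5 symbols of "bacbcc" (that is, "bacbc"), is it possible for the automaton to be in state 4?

Start in {0}.
Read 'b': 0→{1, 3, 5}; now {1, 3, 5}.
Read 'a': 1→{3}, 3→∅, 5→{0, 3}; now {0, 3}.
Read 'c': 0→{5}, 3→{4}; now {4, 5}.
Read 'b': 4→∅, 5→{0}; now {0}.
Read 'c': 0→{5}; now {5}.
State 4 is not in {5}.

No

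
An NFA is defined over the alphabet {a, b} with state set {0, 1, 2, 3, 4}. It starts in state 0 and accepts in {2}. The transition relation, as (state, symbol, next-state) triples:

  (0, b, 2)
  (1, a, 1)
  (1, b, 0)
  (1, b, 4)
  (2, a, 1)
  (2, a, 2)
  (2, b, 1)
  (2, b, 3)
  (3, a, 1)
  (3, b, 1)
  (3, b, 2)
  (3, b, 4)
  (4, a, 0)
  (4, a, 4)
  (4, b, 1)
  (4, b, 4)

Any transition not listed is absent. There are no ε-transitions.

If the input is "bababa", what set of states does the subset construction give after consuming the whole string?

Start in {0}.
Read 'b': 0→{2}; now {2}.
Read 'a': 2→{1, 2}; now {1, 2}.
Read 'b': 1→{0, 4}, 2→{1, 3}; now {0, 1, 3, 4}.
Read 'a': 0→∅, 1→{1}, 3→{1}, 4→{0, 4}; now {0, 1, 4}.
Read 'b': 0→{2}, 1→{0, 4}, 4→{1, 4}; now {0, 1, 2, 4}.
Read 'a': 0→∅, 1→{1}, 2→{1, 2}, 4→{0, 4}; now {0, 1, 2, 4}.

{0, 1, 2, 4}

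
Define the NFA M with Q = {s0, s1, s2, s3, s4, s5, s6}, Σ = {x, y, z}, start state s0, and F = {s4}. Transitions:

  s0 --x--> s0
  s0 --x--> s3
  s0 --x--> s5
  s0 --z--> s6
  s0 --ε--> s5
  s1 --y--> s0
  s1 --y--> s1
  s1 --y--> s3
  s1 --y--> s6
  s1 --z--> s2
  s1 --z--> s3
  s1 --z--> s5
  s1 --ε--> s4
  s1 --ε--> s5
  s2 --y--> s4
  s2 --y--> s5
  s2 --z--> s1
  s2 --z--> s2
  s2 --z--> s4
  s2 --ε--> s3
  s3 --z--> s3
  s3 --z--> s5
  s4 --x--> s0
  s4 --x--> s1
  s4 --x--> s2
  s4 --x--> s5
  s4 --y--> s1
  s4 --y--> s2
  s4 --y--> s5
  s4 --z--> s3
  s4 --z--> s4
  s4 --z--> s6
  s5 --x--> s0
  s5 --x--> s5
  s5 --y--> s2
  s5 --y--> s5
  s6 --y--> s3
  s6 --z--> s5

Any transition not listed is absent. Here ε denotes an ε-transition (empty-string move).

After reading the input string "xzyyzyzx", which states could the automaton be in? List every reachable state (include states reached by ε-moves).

{s0, s1, s2, s3, s4, s5}

Start: ε-closure({s0}) = {s0, s5}.
Read 'x': s0→{s0, s3, s5}, s5→{s0, s5}; now {s0, s3, s5}.
Read 'z': s0→{s6}, s3→{s3, s5}, s5→∅; now {s3, s5, s6}.
Read 'y': s3→∅, s5→{s2, s5}, s6→{s3}; now {s2, s3, s5}.
Read 'y': s2→{s4, s5}, s3→∅, s5→{s2, s5}; union {s2, s4, s5}; ε-closure = {s2, s3, s4, s5}.
Read 'z': s2→{s1, s2, s4}, s3→{s3, s5}, s4→{s3, s4, s6}, s5→∅; now {s1, s2, s3, s4, s5, s6}.
Read 'y': s1→{s0, s1, s3, s6}, s2→{s4, s5}, s3→∅, s4→{s1, s2, s5}, s5→{s2, s5}, s6→{s3}; now {s0, s1, s2, s3, s4, s5, s6}.
Read 'z': s0→{s6}, s1→{s2, s3, s5}, s2→{s1, s2, s4}, s3→{s3, s5}, s4→{s3, s4, s6}, s5→∅, s6→{s5}; now {s1, s2, s3, s4, s5, s6}.
Read 'x': s1→∅, s2→∅, s3→∅, s4→{s0, s1, s2, s5}, s5→{s0, s5}, s6→∅; union {s0, s1, s2, s5}; ε-closure = {s0, s1, s2, s3, s4, s5}.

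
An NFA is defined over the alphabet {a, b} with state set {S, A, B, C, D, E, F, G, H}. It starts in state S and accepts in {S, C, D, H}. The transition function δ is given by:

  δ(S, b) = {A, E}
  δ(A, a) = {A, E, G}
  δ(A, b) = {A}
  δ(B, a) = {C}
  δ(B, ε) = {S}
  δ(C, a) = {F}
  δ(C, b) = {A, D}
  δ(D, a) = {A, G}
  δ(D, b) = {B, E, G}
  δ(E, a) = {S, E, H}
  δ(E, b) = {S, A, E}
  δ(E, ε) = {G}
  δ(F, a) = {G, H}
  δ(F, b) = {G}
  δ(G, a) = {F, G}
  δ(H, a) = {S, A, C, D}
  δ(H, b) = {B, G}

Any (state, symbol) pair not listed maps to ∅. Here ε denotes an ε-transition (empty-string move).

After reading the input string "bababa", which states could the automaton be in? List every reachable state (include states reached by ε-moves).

Start in {S}.
Read 'b': S→{A, E}; union {A, E}; ε-closure = {A, E, G}.
Read 'a': A→{A, E, G}, E→{S, E, H}, G→{F, G}; now {S, A, E, F, G, H}.
Read 'b': S→{A, E}, A→{A}, E→{S, A, E}, F→{G}, G→∅, H→{B, G}; now {S, A, B, E, G}.
Read 'a': S→∅, A→{A, E, G}, B→{C}, E→{S, E, H}, G→{F, G}; now {S, A, C, E, F, G, H}.
Read 'b': S→{A, E}, A→{A}, C→{A, D}, E→{S, A, E}, F→{G}, G→∅, H→{B, G}; now {S, A, B, D, E, G}.
Read 'a': S→∅, A→{A, E, G}, B→{C}, D→{A, G}, E→{S, E, H}, G→{F, G}; now {S, A, C, E, F, G, H}.

{S, A, C, E, F, G, H}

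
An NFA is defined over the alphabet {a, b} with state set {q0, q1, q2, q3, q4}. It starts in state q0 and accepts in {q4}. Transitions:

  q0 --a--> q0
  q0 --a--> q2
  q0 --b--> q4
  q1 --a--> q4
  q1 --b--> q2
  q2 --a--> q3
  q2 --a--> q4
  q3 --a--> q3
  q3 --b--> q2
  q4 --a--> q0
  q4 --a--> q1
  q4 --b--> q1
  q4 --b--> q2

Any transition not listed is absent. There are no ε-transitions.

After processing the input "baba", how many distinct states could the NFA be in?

4

Start in {q0}.
Read 'b': q0→{q4}; now {q4}.
Read 'a': q4→{q0, q1}; now {q0, q1}.
Read 'b': q0→{q4}, q1→{q2}; now {q2, q4}.
Read 'a': q2→{q3, q4}, q4→{q0, q1}; now {q0, q1, q3, q4}.
That set has 4 states.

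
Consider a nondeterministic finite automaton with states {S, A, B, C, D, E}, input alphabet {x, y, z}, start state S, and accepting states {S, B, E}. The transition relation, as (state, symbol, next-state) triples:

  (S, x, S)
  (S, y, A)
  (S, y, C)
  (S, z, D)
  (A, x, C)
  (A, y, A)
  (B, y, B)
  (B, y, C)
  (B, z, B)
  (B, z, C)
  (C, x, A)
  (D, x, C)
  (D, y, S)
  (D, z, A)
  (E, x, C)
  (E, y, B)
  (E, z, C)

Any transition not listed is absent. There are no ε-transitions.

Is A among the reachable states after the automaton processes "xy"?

Yes

Start in {S}.
Read 'x': S→{S}; now {S}.
Read 'y': S→{A, C}; now {A, C}.
State A is in {A, C}.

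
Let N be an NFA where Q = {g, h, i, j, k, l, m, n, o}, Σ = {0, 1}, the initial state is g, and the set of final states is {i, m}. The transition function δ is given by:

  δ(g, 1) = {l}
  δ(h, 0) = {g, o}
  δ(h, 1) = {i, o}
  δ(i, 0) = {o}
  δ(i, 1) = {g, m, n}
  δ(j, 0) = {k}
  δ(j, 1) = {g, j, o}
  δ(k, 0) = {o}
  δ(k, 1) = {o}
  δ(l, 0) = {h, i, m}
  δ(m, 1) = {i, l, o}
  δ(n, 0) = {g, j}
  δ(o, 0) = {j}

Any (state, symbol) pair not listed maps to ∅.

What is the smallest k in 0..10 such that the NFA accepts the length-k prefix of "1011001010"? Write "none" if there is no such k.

Start in {g}.
Read '1': {g} → {l}.
Read '0': {l} → {h, i, m}.
None of the earlier sets intersect F, but {h, i, m} does.

2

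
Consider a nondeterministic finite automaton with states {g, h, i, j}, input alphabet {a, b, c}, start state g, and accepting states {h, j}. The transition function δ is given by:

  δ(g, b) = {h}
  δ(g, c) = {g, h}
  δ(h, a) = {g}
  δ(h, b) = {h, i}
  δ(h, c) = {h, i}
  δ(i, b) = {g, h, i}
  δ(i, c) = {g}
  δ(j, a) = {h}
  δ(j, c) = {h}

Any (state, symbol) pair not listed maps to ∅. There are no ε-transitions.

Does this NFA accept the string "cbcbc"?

Yes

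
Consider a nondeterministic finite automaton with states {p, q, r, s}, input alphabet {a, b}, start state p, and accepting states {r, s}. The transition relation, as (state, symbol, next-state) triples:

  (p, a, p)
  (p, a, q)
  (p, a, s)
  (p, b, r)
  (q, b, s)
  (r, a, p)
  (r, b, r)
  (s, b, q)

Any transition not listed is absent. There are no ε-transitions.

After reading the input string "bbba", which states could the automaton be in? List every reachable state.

Start in {p}.
Read 'b': p→{r}; now {r}.
Read 'b': r→{r}; now {r}.
Read 'b': r→{r}; now {r}.
Read 'a': r→{p}; now {p}.

{p}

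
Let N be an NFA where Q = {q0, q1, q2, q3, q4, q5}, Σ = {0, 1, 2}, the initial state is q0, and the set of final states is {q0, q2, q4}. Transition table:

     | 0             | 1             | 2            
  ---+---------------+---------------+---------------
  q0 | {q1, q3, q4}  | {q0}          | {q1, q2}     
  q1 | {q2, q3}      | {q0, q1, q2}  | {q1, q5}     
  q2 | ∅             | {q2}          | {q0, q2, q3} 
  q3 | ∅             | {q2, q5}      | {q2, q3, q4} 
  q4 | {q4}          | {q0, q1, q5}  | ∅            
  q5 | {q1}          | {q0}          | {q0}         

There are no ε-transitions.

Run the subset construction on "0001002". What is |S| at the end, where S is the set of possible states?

Start in {q0}.
Read '0': q0→{q1, q3, q4}; now {q1, q3, q4}.
Read '0': q1→{q2, q3}, q3→∅, q4→{q4}; now {q2, q3, q4}.
Read '0': q2→∅, q3→∅, q4→{q4}; now {q4}.
Read '1': q4→{q0, q1, q5}; now {q0, q1, q5}.
Read '0': q0→{q1, q3, q4}, q1→{q2, q3}, q5→{q1}; now {q1, q2, q3, q4}.
Read '0': q1→{q2, q3}, q2→∅, q3→∅, q4→{q4}; now {q2, q3, q4}.
Read '2': q2→{q0, q2, q3}, q3→{q2, q3, q4}, q4→∅; now {q0, q2, q3, q4}.
That set has 4 states.

4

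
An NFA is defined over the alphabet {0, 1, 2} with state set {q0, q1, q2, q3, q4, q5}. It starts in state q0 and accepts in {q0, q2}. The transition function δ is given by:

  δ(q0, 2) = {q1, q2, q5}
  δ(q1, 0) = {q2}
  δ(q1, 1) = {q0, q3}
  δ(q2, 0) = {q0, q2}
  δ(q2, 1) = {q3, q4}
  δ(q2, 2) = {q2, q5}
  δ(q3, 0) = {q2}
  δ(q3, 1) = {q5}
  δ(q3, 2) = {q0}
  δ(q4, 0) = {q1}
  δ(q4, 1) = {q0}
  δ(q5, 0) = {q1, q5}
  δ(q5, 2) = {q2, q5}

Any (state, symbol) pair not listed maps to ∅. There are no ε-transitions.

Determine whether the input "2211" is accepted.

Start in {q0}.
Read '2': {q0} → {q1, q2, q5}.
Read '2': {q1, q2, q5} → {q2, q5}.
Read '1': {q2, q5} → {q3, q4}.
Read '1': {q3, q4} → {q0, q5}.
The final set {q0, q5} contains the accepting state q0.

Yes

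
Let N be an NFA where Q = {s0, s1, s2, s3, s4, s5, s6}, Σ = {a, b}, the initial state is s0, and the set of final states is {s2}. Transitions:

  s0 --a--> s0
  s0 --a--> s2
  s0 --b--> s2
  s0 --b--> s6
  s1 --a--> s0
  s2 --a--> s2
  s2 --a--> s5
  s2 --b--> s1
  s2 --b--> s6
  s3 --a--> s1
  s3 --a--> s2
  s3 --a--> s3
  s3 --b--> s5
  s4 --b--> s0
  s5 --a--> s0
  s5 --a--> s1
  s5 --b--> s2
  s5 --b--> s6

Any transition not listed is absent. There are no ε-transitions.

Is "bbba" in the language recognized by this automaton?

No

Start in {s0}.
Read 'b': s0→{s2, s6}; now {s2, s6}.
Read 'b': s2→{s1, s6}, s6→∅; now {s1, s6}.
Read 'b': s1→∅, s6→∅; now ∅.
The set is empty and remains empty for the remaining 1 symbol.
The final set ∅ contains no accepting state.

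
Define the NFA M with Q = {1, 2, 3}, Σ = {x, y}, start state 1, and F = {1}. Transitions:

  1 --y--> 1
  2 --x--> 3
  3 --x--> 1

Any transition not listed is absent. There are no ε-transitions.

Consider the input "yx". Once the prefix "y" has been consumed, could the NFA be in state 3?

No

Start in {1}.
Read 'y': {1} → {1}.
State 3 is not in {1}.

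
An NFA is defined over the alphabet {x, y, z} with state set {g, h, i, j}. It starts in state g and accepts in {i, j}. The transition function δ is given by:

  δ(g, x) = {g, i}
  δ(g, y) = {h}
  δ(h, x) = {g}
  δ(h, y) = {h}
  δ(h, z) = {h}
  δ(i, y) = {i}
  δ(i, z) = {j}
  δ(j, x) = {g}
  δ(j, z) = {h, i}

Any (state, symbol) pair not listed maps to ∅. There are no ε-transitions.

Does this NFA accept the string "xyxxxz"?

Start in {g}.
Read 'x': g→{g, i}; now {g, i}.
Read 'y': g→{h}, i→{i}; now {h, i}.
Read 'x': h→{g}, i→∅; now {g}.
Read 'x': g→{g, i}; now {g, i}.
Read 'x': g→{g, i}, i→∅; now {g, i}.
Read 'z': g→∅, i→{j}; now {j}.
The final set {j} contains the accepting state j.

Yes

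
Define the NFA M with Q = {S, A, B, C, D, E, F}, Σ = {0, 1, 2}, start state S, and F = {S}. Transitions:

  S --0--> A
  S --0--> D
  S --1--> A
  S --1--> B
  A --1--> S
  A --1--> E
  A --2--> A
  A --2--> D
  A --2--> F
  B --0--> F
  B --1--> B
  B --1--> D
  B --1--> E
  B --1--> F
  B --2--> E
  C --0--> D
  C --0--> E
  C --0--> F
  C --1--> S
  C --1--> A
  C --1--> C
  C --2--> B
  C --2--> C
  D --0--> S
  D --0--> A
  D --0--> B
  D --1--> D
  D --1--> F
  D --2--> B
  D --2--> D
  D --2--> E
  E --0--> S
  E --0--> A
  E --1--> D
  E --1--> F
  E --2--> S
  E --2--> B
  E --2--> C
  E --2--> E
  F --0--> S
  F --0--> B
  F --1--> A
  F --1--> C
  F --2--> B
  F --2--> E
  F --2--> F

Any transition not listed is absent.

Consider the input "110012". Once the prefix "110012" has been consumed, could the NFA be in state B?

Yes

Start in {S}.
Read '1': {S} → {A, B}.
Read '1': {A, B} → {S, B, D, E, F}.
Read '0': {S, B, D, E, F} → {S, A, B, D, F}.
Read '0': {S, A, B, D, F} → {S, A, B, D, F}.
Read '1': {S, A, B, D, F} → {S, A, B, C, D, E, F}.
Read '2': {S, A, B, C, D, E, F} → {S, A, B, C, D, E, F}.
State B is in {S, A, B, C, D, E, F}.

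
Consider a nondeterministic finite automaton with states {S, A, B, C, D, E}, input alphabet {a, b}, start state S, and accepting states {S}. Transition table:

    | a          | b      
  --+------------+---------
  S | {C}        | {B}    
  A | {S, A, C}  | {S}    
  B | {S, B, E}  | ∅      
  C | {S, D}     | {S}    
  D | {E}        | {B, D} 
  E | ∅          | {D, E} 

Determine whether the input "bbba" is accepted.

Start in {S}.
Read 'b': S→{B}; now {B}.
Read 'b': B→∅; now ∅.
The set is empty and remains empty for the remaining 2 symbols.
The final set ∅ contains no accepting state.

No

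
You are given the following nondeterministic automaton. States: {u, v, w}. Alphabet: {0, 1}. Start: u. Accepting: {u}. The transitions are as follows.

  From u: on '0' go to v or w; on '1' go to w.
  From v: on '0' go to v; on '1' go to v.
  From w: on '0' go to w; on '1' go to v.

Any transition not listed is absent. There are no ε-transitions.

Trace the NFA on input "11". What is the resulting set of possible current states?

Start in {u}.
Read '1': {u} → {w}.
Read '1': {w} → {v}.

{v}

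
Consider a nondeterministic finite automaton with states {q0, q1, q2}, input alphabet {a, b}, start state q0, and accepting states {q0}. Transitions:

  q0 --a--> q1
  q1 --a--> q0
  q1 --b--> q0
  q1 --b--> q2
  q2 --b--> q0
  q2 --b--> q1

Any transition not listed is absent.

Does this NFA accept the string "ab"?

Start in {q0}.
Read 'a': {q0} → {q1}.
Read 'b': {q1} → {q0, q2}.
The final set {q0, q2} contains the accepting state q0.

Yes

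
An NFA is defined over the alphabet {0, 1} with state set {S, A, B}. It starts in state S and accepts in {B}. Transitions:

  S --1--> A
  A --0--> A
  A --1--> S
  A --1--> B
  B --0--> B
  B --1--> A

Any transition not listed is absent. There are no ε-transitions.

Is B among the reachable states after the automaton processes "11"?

Yes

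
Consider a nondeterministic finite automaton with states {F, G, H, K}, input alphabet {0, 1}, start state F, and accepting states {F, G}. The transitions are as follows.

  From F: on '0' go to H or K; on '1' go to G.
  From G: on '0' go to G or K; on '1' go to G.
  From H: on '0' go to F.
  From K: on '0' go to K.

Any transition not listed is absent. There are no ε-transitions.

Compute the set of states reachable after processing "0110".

∅

Start in {F}.
Read '0': F→{H, K}; now {H, K}.
Read '1': H→∅, K→∅; now ∅.
The set is empty and remains empty for the remaining 2 symbols.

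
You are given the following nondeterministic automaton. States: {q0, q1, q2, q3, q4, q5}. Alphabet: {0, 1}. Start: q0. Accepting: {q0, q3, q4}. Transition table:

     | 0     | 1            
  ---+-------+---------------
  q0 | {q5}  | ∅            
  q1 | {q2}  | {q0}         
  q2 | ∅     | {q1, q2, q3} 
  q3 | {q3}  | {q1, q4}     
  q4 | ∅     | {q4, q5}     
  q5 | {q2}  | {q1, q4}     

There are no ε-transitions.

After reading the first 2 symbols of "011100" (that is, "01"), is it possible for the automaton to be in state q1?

Yes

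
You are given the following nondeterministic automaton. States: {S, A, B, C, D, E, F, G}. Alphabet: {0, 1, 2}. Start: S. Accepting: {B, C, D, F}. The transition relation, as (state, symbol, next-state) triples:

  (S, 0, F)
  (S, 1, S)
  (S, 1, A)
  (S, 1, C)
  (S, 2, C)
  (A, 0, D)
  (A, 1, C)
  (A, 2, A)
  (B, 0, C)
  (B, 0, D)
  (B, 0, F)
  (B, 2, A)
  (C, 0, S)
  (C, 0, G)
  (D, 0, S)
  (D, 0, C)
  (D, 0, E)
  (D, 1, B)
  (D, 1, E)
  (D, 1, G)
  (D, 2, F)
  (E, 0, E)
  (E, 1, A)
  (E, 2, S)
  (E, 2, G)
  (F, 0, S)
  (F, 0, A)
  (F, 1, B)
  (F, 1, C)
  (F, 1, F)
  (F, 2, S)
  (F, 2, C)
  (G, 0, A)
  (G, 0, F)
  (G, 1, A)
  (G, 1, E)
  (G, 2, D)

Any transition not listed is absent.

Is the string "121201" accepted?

Start in {S}.
Read '1': {S} → {S, A, C}.
Read '2': {S, A, C} → {A, C}.
Read '1': {A, C} → {C}.
Read '2': {C} → ∅.
The set is empty and remains empty for the remaining 2 symbols.
The final set ∅ contains no accepting state.

No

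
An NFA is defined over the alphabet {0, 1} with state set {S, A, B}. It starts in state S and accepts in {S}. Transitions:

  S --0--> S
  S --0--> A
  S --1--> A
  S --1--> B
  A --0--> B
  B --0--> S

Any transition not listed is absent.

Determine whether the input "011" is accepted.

No

Start in {S}.
Read '0': S→{S, A}; now {S, A}.
Read '1': S→{A, B}, A→∅; now {A, B}.
Read '1': A→∅, B→∅; now ∅.
The final set ∅ contains no accepting state.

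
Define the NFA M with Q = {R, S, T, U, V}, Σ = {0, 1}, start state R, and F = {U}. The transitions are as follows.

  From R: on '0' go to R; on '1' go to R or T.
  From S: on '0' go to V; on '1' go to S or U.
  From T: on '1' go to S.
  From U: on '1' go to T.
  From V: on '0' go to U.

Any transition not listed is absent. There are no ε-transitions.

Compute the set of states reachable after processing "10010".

Start in {R}.
Read '1': R→{R, T}; now {R, T}.
Read '0': R→{R}, T→∅; now {R}.
Read '0': R→{R}; now {R}.
Read '1': R→{R, T}; now {R, T}.
Read '0': R→{R}, T→∅; now {R}.

{R}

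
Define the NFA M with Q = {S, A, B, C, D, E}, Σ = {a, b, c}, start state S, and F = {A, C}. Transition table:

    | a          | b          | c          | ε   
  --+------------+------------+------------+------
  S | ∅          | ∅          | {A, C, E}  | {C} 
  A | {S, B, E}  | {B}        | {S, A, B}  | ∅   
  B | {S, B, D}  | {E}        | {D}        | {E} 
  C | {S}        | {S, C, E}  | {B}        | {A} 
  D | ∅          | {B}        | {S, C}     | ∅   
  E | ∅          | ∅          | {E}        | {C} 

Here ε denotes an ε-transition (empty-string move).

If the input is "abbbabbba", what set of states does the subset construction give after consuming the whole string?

Start: ε-closure({S}) = {S, A, C}.
Read 'a': {S, A, C} → {S, A, B, C, E}.
Read 'b': {S, A, B, C, E} → {S, A, B, C, E}.
Read 'b': {S, A, B, C, E} → {S, A, B, C, E}.
Read 'b': {S, A, B, C, E} → {S, A, B, C, E}.
Read 'a': {S, A, B, C, E} → {S, A, B, C, D, E}.
Read 'b': {S, A, B, C, D, E} → {S, A, B, C, E}.
Read 'b': {S, A, B, C, E} → {S, A, B, C, E}.
Read 'b': {S, A, B, C, E} → {S, A, B, C, E}.
Read 'a': {S, A, B, C, E} → {S, A, B, C, D, E}.

{S, A, B, C, D, E}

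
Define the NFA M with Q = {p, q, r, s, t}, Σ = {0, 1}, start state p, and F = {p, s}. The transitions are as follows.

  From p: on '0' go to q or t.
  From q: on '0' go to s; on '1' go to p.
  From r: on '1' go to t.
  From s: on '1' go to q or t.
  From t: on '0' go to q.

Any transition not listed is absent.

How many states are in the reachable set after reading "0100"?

2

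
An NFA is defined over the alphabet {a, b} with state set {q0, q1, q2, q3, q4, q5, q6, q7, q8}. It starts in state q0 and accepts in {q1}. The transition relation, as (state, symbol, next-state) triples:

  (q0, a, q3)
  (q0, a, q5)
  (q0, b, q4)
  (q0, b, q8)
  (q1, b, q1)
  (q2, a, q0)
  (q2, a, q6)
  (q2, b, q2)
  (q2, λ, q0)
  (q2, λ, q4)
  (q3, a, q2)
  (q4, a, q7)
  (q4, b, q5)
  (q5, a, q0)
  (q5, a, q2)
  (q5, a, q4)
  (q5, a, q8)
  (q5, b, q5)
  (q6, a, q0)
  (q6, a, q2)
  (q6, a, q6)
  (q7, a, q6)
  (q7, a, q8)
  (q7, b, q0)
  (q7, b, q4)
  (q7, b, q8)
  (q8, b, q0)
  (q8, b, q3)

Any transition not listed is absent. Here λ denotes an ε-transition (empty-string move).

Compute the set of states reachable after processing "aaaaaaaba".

{q0, q2, q3, q4, q5, q6, q7, q8}

Start in {q0}.
Read 'a': {q0} → {q3, q5}.
Read 'a': {q3, q5} → {q0, q2, q4, q8}.
Read 'a': {q0, q2, q4, q8} → {q0, q3, q5, q6, q7}.
Read 'a': {q0, q3, q5, q6, q7} → {q0, q2, q3, q4, q5, q6, q8}.
Read 'a': {q0, q2, q3, q4, q5, q6, q8} → {q0, q2, q3, q4, q5, q6, q7, q8}.
Read 'a': {q0, q2, q3, q4, q5, q6, q7, q8} → {q0, q2, q3, q4, q5, q6, q7, q8}.
Read 'a': {q0, q2, q3, q4, q5, q6, q7, q8} → {q0, q2, q3, q4, q5, q6, q7, q8}.
Read 'b': {q0, q2, q3, q4, q5, q6, q7, q8} → {q0, q2, q3, q4, q5, q8}.
Read 'a': {q0, q2, q3, q4, q5, q8} → {q0, q2, q3, q4, q5, q6, q7, q8}.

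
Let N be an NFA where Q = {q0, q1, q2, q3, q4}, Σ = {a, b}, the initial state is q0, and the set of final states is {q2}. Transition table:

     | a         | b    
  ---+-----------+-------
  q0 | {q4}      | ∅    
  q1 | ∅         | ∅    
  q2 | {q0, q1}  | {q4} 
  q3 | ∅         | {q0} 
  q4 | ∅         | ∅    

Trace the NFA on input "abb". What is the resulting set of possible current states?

∅

Start in {q0}.
Read 'a': {q0} → {q4}.
Read 'b': {q4} → ∅.
The set is empty and remains empty for the remaining 1 symbol.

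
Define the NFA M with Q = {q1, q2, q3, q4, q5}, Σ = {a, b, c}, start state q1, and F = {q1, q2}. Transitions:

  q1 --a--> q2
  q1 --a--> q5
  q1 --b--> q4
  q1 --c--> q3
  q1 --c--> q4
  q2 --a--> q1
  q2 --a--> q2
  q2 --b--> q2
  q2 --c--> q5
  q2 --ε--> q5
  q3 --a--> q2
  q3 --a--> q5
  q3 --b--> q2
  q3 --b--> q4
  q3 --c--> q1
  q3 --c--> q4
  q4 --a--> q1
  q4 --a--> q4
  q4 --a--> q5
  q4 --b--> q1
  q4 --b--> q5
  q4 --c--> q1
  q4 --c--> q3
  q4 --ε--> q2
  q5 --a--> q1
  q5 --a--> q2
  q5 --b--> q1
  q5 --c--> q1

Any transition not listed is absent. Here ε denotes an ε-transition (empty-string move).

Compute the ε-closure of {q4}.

{q2, q4, q5}

Begin with {q4}.
ε-move q4 → q2; add q2.
ε-move q2 → q5; add q5.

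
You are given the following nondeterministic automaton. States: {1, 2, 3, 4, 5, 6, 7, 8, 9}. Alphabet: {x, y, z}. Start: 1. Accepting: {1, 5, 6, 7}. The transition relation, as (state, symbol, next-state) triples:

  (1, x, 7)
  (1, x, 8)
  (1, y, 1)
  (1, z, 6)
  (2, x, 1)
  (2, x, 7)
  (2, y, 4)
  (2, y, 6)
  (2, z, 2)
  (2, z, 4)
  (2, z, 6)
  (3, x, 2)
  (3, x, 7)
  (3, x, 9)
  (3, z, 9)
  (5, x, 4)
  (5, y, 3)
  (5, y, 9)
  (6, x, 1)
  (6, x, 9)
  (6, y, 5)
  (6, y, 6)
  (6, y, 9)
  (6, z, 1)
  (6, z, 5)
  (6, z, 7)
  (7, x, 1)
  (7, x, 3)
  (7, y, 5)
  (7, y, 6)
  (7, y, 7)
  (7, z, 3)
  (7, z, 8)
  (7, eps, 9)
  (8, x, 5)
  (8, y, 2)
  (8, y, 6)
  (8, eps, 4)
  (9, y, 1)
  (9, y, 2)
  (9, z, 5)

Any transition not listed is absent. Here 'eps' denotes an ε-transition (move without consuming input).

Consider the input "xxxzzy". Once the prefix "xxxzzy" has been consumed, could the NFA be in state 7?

Yes

Start in {1}.
Read 'x': 1→{7, 8}; union {7, 8}; ε-closure = {4, 7, 8, 9}.
Read 'x': 4→∅, 7→{1, 3}, 8→{5}, 9→∅; now {1, 3, 5}.
Read 'x': 1→{7, 8}, 3→{2, 7, 9}, 5→{4}; now {2, 4, 7, 8, 9}.
Read 'z': 2→{2, 4, 6}, 4→∅, 7→{3, 8}, 8→∅, 9→{5}; now {2, 3, 4, 5, 6, 8}.
Read 'z': 2→{2, 4, 6}, 3→{9}, 4→∅, 5→∅, 6→{1, 5, 7}, 8→∅; now {1, 2, 4, 5, 6, 7, 9}.
Read 'y': 1→{1}, 2→{4, 6}, 4→∅, 5→{3, 9}, 6→{5, 6, 9}, 7→{5, 6, 7}, 9→{1, 2}; now {1, 2, 3, 4, 5, 6, 7, 9}.
State 7 is in {1, 2, 3, 4, 5, 6, 7, 9}.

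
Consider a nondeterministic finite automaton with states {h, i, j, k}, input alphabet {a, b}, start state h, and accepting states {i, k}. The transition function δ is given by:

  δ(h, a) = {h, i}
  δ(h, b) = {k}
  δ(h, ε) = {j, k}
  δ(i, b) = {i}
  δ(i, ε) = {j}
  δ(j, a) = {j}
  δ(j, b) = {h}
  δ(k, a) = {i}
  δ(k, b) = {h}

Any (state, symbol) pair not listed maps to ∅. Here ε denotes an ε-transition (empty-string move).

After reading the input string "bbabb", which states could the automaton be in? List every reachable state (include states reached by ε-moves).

Start: ε-closure({h}) = {h, j, k}.
Read 'b': h→{k}, j→{h}, k→{h}; union {h, k}; ε-closure = {h, j, k}.
Read 'b': h→{k}, j→{h}, k→{h}; union {h, k}; ε-closure = {h, j, k}.
Read 'a': h→{h, i}, j→{j}, k→{i}; union {h, i, j}; ε-closure = {h, i, j, k}.
Read 'b': h→{k}, i→{i}, j→{h}, k→{h}; union {h, i, k}; ε-closure = {h, i, j, k}.
Read 'b': h→{k}, i→{i}, j→{h}, k→{h}; union {h, i, k}; ε-closure = {h, i, j, k}.

{h, i, j, k}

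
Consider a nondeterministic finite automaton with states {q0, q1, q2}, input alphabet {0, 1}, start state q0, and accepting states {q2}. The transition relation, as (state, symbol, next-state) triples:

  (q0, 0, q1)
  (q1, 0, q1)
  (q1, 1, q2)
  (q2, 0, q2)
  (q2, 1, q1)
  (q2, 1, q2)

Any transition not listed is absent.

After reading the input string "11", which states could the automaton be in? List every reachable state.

∅

Start in {q0}.
Read '1': q0→∅; now ∅.
The set is empty and remains empty for the remaining 1 symbol.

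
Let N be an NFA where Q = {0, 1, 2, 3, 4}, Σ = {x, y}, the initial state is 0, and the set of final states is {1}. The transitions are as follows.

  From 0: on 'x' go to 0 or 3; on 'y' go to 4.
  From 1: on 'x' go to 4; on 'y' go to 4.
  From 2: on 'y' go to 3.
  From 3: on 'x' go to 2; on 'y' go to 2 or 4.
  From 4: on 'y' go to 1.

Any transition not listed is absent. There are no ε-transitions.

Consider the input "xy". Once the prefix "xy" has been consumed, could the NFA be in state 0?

No

Start in {0}.
Read 'x': 0→{0, 3}; now {0, 3}.
Read 'y': 0→{4}, 3→{2, 4}; now {2, 4}.
State 0 is not in {2, 4}.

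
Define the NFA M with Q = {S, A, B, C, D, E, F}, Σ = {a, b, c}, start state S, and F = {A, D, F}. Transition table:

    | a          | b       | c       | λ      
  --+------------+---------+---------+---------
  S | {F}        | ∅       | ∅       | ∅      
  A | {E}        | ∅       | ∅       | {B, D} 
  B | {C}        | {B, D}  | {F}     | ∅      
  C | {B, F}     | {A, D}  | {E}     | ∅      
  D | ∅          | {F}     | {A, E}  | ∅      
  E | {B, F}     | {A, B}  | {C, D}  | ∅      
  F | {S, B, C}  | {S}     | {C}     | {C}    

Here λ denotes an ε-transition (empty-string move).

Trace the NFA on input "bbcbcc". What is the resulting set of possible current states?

∅

Start in {S}.
Read 'b': {S} → ∅.
The set is empty and remains empty for the remaining 5 symbols.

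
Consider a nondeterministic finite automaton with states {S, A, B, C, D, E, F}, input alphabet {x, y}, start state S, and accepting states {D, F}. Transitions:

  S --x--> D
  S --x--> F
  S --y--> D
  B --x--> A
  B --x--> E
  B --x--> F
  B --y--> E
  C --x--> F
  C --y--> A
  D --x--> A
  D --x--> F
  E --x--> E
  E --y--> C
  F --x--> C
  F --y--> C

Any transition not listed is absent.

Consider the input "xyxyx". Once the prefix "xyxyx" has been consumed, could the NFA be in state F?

Yes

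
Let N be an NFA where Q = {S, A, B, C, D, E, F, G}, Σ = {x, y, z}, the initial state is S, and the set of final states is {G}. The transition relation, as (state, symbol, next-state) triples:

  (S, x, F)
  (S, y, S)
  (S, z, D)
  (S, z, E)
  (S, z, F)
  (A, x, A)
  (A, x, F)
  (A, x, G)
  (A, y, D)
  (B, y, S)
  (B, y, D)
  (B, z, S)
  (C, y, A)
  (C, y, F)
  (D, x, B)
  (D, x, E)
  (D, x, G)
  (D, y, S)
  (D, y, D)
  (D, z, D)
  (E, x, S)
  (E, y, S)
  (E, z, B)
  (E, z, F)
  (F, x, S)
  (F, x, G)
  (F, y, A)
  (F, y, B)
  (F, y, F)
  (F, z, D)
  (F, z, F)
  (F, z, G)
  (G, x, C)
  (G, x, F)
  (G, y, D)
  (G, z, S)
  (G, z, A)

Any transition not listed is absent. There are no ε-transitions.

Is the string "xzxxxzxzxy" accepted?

Start in {S}.
Read 'x': S→{F}; now {F}.
Read 'z': F→{D, F, G}; now {D, F, G}.
Read 'x': D→{B, E, G}, F→{S, G}, G→{C, F}; now {S, B, C, E, F, G}.
Read 'x': S→{F}, B→∅, C→∅, E→{S}, F→{S, G}, G→{C, F}; now {S, C, F, G}.
Read 'x': S→{F}, C→∅, F→{S, G}, G→{C, F}; now {S, C, F, G}.
Read 'z': S→{D, E, F}, C→∅, F→{D, F, G}, G→{S, A}; now {S, A, D, E, F, G}.
Read 'x': S→{F}, A→{A, F, G}, D→{B, E, G}, E→{S}, F→{S, G}, G→{C, F}; now {S, A, B, C, E, F, G}.
Read 'z': S→{D, E, F}, A→∅, B→{S}, C→∅, E→{B, F}, F→{D, F, G}, G→{S, A}; now {S, A, B, D, E, F, G}.
Read 'x': S→{F}, A→{A, F, G}, B→∅, D→{B, E, G}, E→{S}, F→{S, G}, G→{C, F}; now {S, A, B, C, E, F, G}.
Read 'y': S→{S}, A→{D}, B→{S, D}, C→{A, F}, E→{S}, F→{A, B, F}, G→{D}; now {S, A, B, D, F}.
The final set {S, A, B, D, F} contains no accepting state.

No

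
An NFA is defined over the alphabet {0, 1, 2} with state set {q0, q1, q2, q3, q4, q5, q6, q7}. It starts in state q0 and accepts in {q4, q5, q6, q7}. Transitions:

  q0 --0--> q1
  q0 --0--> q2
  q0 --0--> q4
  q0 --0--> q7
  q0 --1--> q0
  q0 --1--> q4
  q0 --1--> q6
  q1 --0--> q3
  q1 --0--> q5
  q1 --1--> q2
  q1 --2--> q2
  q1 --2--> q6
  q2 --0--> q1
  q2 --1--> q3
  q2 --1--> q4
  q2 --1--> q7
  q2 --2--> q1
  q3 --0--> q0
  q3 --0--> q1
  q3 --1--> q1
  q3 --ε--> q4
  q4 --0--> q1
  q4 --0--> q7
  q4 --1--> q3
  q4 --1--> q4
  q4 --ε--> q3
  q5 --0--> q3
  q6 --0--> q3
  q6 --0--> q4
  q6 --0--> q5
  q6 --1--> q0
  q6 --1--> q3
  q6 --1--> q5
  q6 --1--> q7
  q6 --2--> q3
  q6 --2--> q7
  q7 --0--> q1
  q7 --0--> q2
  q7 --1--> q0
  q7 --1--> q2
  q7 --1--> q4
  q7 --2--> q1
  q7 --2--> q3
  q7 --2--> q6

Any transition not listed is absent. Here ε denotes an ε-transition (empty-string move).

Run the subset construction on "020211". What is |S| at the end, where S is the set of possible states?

7

Start in {q0}.
Read '0': {q0} → {q1, q2, q3, q4, q7}.
Read '2': {q1, q2, q3, q4, q7} → {q1, q2, q3, q4, q6}.
Read '0': {q1, q2, q3, q4, q6} → {q0, q1, q3, q4, q5, q7}.
Read '2': {q0, q1, q3, q4, q5, q7} → {q1, q2, q3, q4, q6}.
Read '1': {q1, q2, q3, q4, q6} → {q0, q1, q2, q3, q4, q5, q7}.
Read '1': {q0, q1, q2, q3, q4, q5, q7} → {q0, q1, q2, q3, q4, q6, q7}.
That set has 7 states.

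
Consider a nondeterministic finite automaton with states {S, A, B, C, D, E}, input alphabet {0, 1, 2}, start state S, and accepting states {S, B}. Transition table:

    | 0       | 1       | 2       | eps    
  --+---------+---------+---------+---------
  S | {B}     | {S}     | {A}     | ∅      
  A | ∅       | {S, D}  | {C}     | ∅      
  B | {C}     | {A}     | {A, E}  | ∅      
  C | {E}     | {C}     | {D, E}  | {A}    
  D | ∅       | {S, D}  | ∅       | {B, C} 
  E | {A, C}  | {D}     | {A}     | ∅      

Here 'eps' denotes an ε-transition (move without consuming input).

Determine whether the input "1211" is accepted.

Yes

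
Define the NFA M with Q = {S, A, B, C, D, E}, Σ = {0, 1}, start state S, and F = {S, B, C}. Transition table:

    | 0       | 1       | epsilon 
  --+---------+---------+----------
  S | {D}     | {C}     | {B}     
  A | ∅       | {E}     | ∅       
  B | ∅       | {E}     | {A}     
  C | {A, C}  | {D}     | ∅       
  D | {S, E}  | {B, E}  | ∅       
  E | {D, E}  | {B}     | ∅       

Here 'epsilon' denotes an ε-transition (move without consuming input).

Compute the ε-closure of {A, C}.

{A, C}

Begin with {A, C}.
No ε-moves leave this set, so the closure equals the set itself.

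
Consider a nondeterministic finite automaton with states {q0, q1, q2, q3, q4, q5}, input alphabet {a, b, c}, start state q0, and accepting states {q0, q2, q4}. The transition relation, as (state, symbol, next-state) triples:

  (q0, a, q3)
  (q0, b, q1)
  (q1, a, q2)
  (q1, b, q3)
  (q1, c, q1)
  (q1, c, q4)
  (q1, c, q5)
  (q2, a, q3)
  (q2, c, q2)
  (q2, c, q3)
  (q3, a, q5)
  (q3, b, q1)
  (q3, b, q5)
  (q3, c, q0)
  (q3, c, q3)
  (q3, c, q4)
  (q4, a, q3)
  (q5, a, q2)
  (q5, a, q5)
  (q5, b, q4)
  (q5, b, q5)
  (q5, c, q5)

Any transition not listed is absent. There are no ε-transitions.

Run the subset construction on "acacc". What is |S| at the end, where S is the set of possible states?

4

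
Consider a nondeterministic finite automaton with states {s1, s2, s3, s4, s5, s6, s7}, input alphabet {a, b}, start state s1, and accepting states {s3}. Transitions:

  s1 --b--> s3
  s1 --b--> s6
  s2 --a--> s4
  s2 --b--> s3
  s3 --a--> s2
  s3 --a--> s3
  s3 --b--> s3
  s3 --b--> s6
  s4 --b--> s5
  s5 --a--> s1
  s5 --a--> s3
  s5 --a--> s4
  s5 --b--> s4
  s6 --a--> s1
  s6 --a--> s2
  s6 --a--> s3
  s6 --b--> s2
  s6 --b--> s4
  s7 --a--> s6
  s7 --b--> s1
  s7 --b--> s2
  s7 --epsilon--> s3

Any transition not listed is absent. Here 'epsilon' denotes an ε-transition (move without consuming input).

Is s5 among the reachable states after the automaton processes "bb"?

No

Start in {s1}.
Read 'b': s1→{s3, s6}; now {s3, s6}.
Read 'b': s3→{s3, s6}, s6→{s2, s4}; now {s2, s3, s4, s6}.
State s5 is not in {s2, s3, s4, s6}.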